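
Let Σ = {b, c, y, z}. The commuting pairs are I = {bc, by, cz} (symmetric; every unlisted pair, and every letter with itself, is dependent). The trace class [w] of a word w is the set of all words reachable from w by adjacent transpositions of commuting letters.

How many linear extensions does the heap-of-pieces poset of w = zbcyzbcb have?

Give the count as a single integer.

piece 0:z — minimal
piece 1:b rests on {0:z}
piece 2:c — minimal
piece 3:y rests on {0:z, 2:c}
piece 4:z rests on {1:b, 3:y}
piece 5:b rests on {4:z}
piece 6:c rests on {3:y}
piece 7:b rests on {5:b}
minimal pieces: {0:z, 2:c}
ways to finish when only these pieces remain (= sum over removing one remaining piece with nothing left below it):
  1 left: {6}→1  {7}→1
  2 left: {5,7}→1  {6,7}→2
  3 left: {4,5,7}→1  {5,6,7}→3
  4 left: {1,4,5,7}→1  {4,5,6,7}→4
  5 left: {1,4,5,6,7}→5  {3,4,5,6,7}→4
  6 left: {1,3,4,5,6,7}→9  {2,3,4,5,6,7}→4
  placing 0:z first → 13 extensions
  placing 2:c first → 9 extensions
total linear extensions = 22

22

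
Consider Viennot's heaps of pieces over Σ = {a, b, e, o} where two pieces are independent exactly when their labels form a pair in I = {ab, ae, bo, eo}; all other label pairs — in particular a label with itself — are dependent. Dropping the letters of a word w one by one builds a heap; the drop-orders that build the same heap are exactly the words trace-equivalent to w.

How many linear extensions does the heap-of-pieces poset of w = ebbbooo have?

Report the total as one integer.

35

#0=e has no predecessor
#1=b depends on [0:e]
#2=b depends on [1:b]
#3=b depends on [2:b]
#4=o has no predecessor
#5=o depends on [4:o]
#6=o depends on [5:o]
sources: [0:e, 4:o]
N(rest) = Σ N(rest − s) over sources s of rest; N(one piece) = 1:
  size 1 → [3]=1  [6]=1
  size 2 → [2,3]=1  [3,6]=2  [5,6]=1
  size 3 → [1,2,3]=1  [2,3,6]=3  [3,5,6]=3  [4,5,6]=1
  size 4 → [0,1,2,3]=1  [1,2,3,6]=4  [2,3,5,6]=6  [3,4,5,6]=4
  size 5 → [0,1,2,3,6]=5  [1,2,3,5,6]=10  [2,3,4,5,6]=10
  first=0(e) contributes 20
  first=4(o) contributes 15
|[w]| = 35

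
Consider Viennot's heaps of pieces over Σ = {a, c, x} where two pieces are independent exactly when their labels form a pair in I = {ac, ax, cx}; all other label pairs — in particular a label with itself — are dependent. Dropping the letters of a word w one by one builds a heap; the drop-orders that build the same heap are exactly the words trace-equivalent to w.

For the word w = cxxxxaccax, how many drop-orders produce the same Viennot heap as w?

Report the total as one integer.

2520

piece 0:c — minimal
piece 1:x — minimal
piece 2:x rests on {1:x}
piece 3:x rests on {2:x}
piece 4:x rests on {3:x}
piece 5:a — minimal
piece 6:c rests on {0:c}
piece 7:c rests on {6:c}
piece 8:a rests on {5:a}
piece 9:x rests on {4:x}
minimal pieces: {0:c, 1:x, 5:a}
ways to finish when only these pieces remain (= sum over removing one remaining piece with nothing left below it):
  1 left: {7}→1  {8}→1  {9}→1
  2 left: {4,9}→1  {5,8}→1  {6,7}→1  {7,8}→2  {7,9}→2  {8,9}→2
  3 left: {0,6,7}→1  {3,4,9}→1  {4,7,9}→3  {4,8,9}→3  {5,7,8}→3  {5,8,9}→3  {6,7,8}→3  {6,7,9}→3  {7,8,9}→6
  4 left: {0,6,7,8}→4  {0,6,7,9}→4  {2,3,4,9}→1  {3,4,7,9}→4  {3,4,8,9}→4  {4,5,8,9}→6  {4,6,7,9}→6  {4,7,8,9}→12  {5,6,7,8}→6  {5,7,8,9}→12  {6,7,8,9}→12
  5 left: {0,4,6,7,9}→10  {0,5,6,7,8}→10  {0,6,7,8,9}→20  {1,2,3,4,9}→1  {2,3,4,7,9}→5  {2,3,4,8,9}→5  {3,4,5,8,9}→10  {3,4,6,7,9}→10  {3,4,7,8,9}→20  {4,5,7,8,9}→30  {4,6,7,8,9}→30  {5,6,7,8,9}→30
  6 left: {0,3,4,6,7,9}→20  {0,4,6,7,8,9}→60  {0,5,6,7,8,9}→60  {1,2,3,4,7,9}→6  {1,2,3,4,8,9}→6  {2,3,4,5,8,9}→15  {2,3,4,6,7,9}→15  {2,3,4,7,8,9}→30  {3,4,5,7,8,9}→60  {3,4,6,7,8,9}→60  {4,5,6,7,8,9}→90
  7 left: {0,2,3,4,6,7,9}→35  {0,3,4,6,7,8,9}→140  {0,4,5,6,7,8,9}→210  {1,2,3,4,5,8,9}→21  {1,2,3,4,6,7,9}→21  {1,2,3,4,7,8,9}→42  {2,3,4,5,7,8,9}→105  {2,3,4,6,7,8,9}→105  {3,4,5,6,7,8,9}→210
  8 left: {0,1,2,3,4,6,7,9}→56  {0,2,3,4,6,7,8,9}→280  {0,3,4,5,6,7,8,9}→560  {1,2,3,4,5,7,8,9}→168  {1,2,3,4,6,7,8,9}→168  {2,3,4,5,6,7,8,9}→420
  placing 0:c first → 756 extensions
  placing 1:x first → 1260 extensions
  placing 5:a first → 504 extensions
total linear extensions = 2520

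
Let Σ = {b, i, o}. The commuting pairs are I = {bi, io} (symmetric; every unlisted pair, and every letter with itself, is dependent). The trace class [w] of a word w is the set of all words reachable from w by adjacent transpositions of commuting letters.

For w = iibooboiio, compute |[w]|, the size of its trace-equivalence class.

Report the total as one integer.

210

piece 0:i — minimal
piece 1:i rests on {0:i}
piece 2:b — minimal
piece 3:o rests on {2:b}
piece 4:o rests on {3:o}
piece 5:b rests on {4:o}
piece 6:o rests on {5:b}
piece 7:i rests on {1:i}
piece 8:i rests on {7:i}
piece 9:o rests on {6:o}
minimal pieces: {0:i, 2:b}
ways to finish when only these pieces remain (= sum over removing one remaining piece with nothing left below it):
  1 left: {8}→1  {9}→1
  2 left: {6,9}→1  {7,8}→1  {8,9}→2
  3 left: {1,7,8}→1  {5,6,9}→1  {6,8,9}→3  {7,8,9}→3
  4 left: {0,1,7,8}→1  {1,7,8,9}→4  {4,5,6,9}→1  {5,6,8,9}→4  {6,7,8,9}→6
  5 left: {0,1,7,8,9}→5  {1,6,7,8,9}→10  {3,4,5,6,9}→1  {4,5,6,8,9}→5  {5,6,7,8,9}→10
  6 left: {0,1,6,7,8,9}→15  {1,5,6,7,8,9}→20  {2,3,4,5,6,9}→1  {3,4,5,6,8,9}→6  {4,5,6,7,8,9}→15
  7 left: {0,1,5,6,7,8,9}→35  {1,4,5,6,7,8,9}→35  {2,3,4,5,6,8,9}→7  {3,4,5,6,7,8,9}→21
  8 left: {0,1,4,5,6,7,8,9}→70  {1,3,4,5,6,7,8,9}→56  {2,3,4,5,6,7,8,9}→28
  placing 0:i first → 84 extensions
  placing 2:b first → 126 extensions
total linear extensions = 210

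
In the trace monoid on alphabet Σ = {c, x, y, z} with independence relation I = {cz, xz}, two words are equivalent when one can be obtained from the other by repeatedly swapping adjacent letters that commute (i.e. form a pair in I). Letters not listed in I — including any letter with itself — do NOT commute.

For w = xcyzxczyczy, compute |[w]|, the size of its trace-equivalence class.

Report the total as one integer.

#0=x has no predecessor
#1=c depends on [0:x]
#2=y depends on [1:c]
#3=z depends on [2:y]
#4=x depends on [2:y]
#5=c depends on [4:x]
#6=z depends on [3:z]
#7=y depends on [5:c, 6:z]
#8=c depends on [7:y]
#9=z depends on [7:y]
#10=y depends on [8:c, 9:z]
sources: [0:x]
N(rest) = Σ N(rest − s) over sources s of rest; N(one piece) = 1:
  size 1 → [10]=1
  size 2 → [8,10]=1  [9,10]=1
  size 3 → [8,9,10]=2
  size 4 → [7,8,9,10]=2
  size 5 → [5,7,8,9,10]=2  [6,7,8,9,10]=2
  size 6 → [3,6,7,8,9,10]=2  [4,5,7,8,9,10]=2  [5,6,7,8,9,10]=4
  size 7 → [3,5,6,7,8,9,10]=6  [4,5,6,7,8,9,10]=6
  size 8 → [3,4,5,6,7,8,9,10]=12
  size 9 → [2,3,4,5,6,7,8,9,10]=12
  first=0(x) contributes 12

12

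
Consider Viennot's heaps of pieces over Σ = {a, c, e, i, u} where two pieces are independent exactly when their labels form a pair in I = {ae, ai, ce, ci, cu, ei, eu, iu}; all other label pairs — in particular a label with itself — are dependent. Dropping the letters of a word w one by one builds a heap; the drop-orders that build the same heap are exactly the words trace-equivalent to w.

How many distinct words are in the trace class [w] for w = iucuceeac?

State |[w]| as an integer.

0(i) covers ∅
1(u) covers ∅
2(c) covers ∅
3(u) covers 1:u
4(c) covers 2:c
5(e) covers ∅
6(e) covers 5:e
7(a) covers 3:u, 4:c
8(c) covers 7:a
floor of heap: 0:i, 1:u, 2:c, 5:e
completions by unplaced set U, small U first (add the entries for U minus each lowest piece of U):
  |U|=1: {0}:1  {6}:1  {8}:1
  |U|=2: {0,6}:2  {0,8}:2  {5,6}:1  {6,8}:2  {7,8}:1
  |U|=3: {0,5,6}:3  {0,6,8}:6  {0,7,8}:3  {3,7,8}:1  {4,7,8}:1  {5,6,8}:3  {6,7,8}:3
  |U|=4: {0,3,7,8}:4  {0,4,7,8}:4  {0,5,6,8}:12  {0,6,7,8}:12  {1,3,7,8}:1  {2,4,7,8}:1  {3,4,7,8}:2  {3,6,7,8}:4  {4,6,7,8}:4  {5,6,7,8}:6
  |U|=5: {0,1,3,7,8}:5  {0,2,4,7,8}:5  {0,3,4,7,8}:10  {0,3,6,7,8}:20  {0,4,6,7,8}:20  {0,5,6,7,8}:30  {1,3,4,7,8}:3  {1,3,6,7,8}:5  {2,3,4,7,8}:3  {2,4,6,7,8}:5  {3,4,6,7,8}:10  {3,5,6,7,8}:10  {4,5,6,7,8}:10
  |U|=6: {0,1,3,4,7,8}:18  {0,1,3,6,7,8}:30  {0,2,3,4,7,8}:18  {0,2,4,6,7,8}:30  {0,3,4,6,7,8}:60  {0,3,5,6,7,8}:60  {0,4,5,6,7,8}:60  {1,2,3,4,7,8}:6  {1,3,4,6,7,8}:18  {1,3,5,6,7,8}:15  {2,3,4,6,7,8}:18  {2,4,5,6,7,8}:15  {3,4,5,6,7,8}:30
  |U|=7: {0,1,2,3,4,7,8}:42  {0,1,3,4,6,7,8}:126  {0,1,3,5,6,7,8}:105  {0,2,3,4,6,7,8}:126  {0,2,4,5,6,7,8}:105  {0,3,4,5,6,7,8}:210  {1,2,3,4,6,7,8}:42  {1,3,4,5,6,7,8}:63  {2,3,4,5,6,7,8}:63
  start at 0(i): 168
  start at 1(u): 504
  start at 2(c): 504
  start at 5(e): 336
sum over floor = 1512

1512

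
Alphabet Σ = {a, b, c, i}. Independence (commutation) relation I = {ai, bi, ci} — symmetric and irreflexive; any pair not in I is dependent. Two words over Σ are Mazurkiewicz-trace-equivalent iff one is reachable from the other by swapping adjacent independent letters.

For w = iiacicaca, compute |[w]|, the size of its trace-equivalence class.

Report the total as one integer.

84

0(i) covers ∅
1(i) covers 0:i
2(a) covers ∅
3(c) covers 2:a
4(i) covers 1:i
5(c) covers 3:c
6(a) covers 5:c
7(c) covers 6:a
8(a) covers 7:c
floor of heap: 0:i, 2:a
completions by unplaced set U, small U first (add the entries for U minus each lowest piece of U):
  |U|=1: {4}:1  {8}:1
  |U|=2: {1,4}:1  {4,8}:2  {7,8}:1
  |U|=3: {0,1,4}:1  {1,4,8}:3  {4,7,8}:3  {6,7,8}:1
  |U|=4: {0,1,4,8}:4  {1,4,7,8}:6  {4,6,7,8}:4  {5,6,7,8}:1
  |U|=5: {0,1,4,7,8}:10  {1,4,6,7,8}:10  {3,5,6,7,8}:1  {4,5,6,7,8}:5
  |U|=6: {0,1,4,6,7,8}:20  {1,4,5,6,7,8}:15  {2,3,5,6,7,8}:1  {3,4,5,6,7,8}:6
  |U|=7: {0,1,4,5,6,7,8}:35  {1,3,4,5,6,7,8}:21  {2,3,4,5,6,7,8}:7
  start at 0(i): 28
  start at 2(a): 56
sum over floor = 84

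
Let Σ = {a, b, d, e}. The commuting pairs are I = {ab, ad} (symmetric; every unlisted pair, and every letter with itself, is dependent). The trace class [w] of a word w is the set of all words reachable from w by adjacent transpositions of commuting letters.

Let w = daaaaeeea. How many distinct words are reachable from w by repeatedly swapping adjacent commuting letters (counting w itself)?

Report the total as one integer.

drop 0:d onto floor
drop 1:a onto floor
drop 2:a onto {1:a}
drop 3:a onto {2:a}
drop 4:a onto {3:a}
drop 5:e onto {0:d, 4:a}
drop 6:e onto {5:e}
drop 7:e onto {6:e}
drop 8:a onto {7:e}
ground layer = {0:d, 1:a}
drop-orders for the pieces not yet dropped (sum over which currently-grounded one goes next):
  1 to go: {8} 1
  2 to go: {7,8} 1
  3 to go: {6,7,8} 1
  4 to go: {5,6,7,8} 1
  5 to go: {0,5,6,7,8} 1  {4,5,6,7,8} 1
  6 to go: {0,4,5,6,7,8} 2  {3,4,5,6,7,8} 1
  7 to go: {0,3,4,5,6,7,8} 3  {2,3,4,5,6,7,8} 1
  if 0:d drops first: 1 orders
  if 1:a drops first: 4 orders
heap linearizations: 5

5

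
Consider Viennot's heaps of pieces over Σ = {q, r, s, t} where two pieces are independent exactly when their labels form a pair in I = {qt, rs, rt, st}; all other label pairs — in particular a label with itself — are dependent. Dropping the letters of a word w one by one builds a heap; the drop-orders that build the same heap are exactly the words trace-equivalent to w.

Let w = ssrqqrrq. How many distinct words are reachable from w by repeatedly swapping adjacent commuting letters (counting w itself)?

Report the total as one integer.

3

piece 0:s — minimal
piece 1:s rests on {0:s}
piece 2:r — minimal
piece 3:q rests on {1:s, 2:r}
piece 4:q rests on {3:q}
piece 5:r rests on {4:q}
piece 6:r rests on {5:r}
piece 7:q rests on {6:r}
minimal pieces: {0:s, 2:r}
ways to finish when only these pieces remain (= sum over removing one remaining piece with nothing left below it):
  1 left: {7}→1
  2 left: {6,7}→1
  3 left: {5,6,7}→1
  4 left: {4,5,6,7}→1
  5 left: {3,4,5,6,7}→1
  6 left: {1,3,4,5,6,7}→1  {2,3,4,5,6,7}→1
  placing 0:s first → 2 extensions
  placing 2:r first → 1 extensions
total linear extensions = 3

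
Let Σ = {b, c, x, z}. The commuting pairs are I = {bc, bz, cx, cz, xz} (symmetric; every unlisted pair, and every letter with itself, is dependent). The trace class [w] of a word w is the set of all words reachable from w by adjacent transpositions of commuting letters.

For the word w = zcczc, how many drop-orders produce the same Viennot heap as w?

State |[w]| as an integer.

0(z) covers ∅
1(c) covers ∅
2(c) covers 1:c
3(z) covers 0:z
4(c) covers 2:c
floor of heap: 0:z, 1:c
completions by unplaced set U, small U first (add the entries for U minus each lowest piece of U):
  |U|=1: {3}:1  {4}:1
  |U|=2: {0,3}:1  {2,4}:1  {3,4}:2
  |U|=3: {0,3,4}:3  {1,2,4}:1  {2,3,4}:3
  start at 0(z): 4
  start at 1(c): 6
sum over floor = 10

10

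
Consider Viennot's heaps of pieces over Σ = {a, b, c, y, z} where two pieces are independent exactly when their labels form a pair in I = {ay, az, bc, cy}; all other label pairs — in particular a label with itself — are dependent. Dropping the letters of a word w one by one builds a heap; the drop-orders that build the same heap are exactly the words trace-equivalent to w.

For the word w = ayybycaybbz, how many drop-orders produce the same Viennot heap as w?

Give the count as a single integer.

drop 0:a onto floor
drop 1:y onto floor
drop 2:y onto {1:y}
drop 3:b onto {0:a, 2:y}
drop 4:y onto {3:b}
drop 5:c onto {0:a}
drop 6:a onto {3:b, 5:c}
drop 7:y onto {4:y}
drop 8:b onto {6:a, 7:y}
drop 9:b onto {8:b}
drop 10:z onto {9:b}
ground layer = {0:a, 1:y}
drop-orders for the pieces not yet dropped (sum over which currently-grounded one goes next):
  1 to go: {10} 1
  2 to go: {9,10} 1
  3 to go: {8,9,10} 1
  4 to go: {6,8,9,10} 1  {7,8,9,10} 1
  5 to go: {4,7,8,9,10} 1  {5,6,8,9,10} 1  {6,7,8,9,10} 2
  6 to go: {4,6,7,8,9,10} 3  {5,6,7,8,9,10} 3
  7 to go: {3,4,6,7,8,9,10} 3  {4,5,6,7,8,9,10} 6
  8 to go: {2,3,4,6,7,8,9,10} 3  {3,4,5,6,7,8,9,10} 9
  9 to go: {0,3,4,5,6,7,8,9,10} 9  {1,2,3,4,6,7,8,9,10} 3  {2,3,4,5,6,7,8,9,10} 12
  if 0:a drops first: 15 orders
  if 1:y drops first: 21 orders
heap linearizations: 36

36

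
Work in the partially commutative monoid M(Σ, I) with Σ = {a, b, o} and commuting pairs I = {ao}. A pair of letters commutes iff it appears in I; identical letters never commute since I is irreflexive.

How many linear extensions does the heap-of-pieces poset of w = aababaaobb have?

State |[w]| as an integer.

#0=a has no predecessor
#1=a depends on [0:a]
#2=b depends on [1:a]
#3=a depends on [2:b]
#4=b depends on [3:a]
#5=a depends on [4:b]
#6=a depends on [5:a]
#7=o depends on [4:b]
#8=b depends on [6:a, 7:o]
#9=b depends on [8:b]
sources: [0:a]
N(rest) = Σ N(rest − s) over sources s of rest; N(one piece) = 1:
  size 1 → [9]=1
  size 2 → [8,9]=1
  size 3 → [6,8,9]=1  [7,8,9]=1
  size 4 → [5,6,8,9]=1  [6,7,8,9]=2
  size 5 → [5,6,7,8,9]=3
  size 6 → [4,5,6,7,8,9]=3
  size 7 → [3,4,5,6,7,8,9]=3
  size 8 → [2,3,4,5,6,7,8,9]=3
  first=0(a) contributes 3

3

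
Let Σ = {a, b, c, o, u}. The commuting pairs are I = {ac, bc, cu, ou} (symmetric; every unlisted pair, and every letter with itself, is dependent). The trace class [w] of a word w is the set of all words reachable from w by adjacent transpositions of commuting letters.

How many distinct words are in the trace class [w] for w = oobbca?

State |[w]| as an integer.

4

drop 0:o onto floor
drop 1:o onto {0:o}
drop 2:b onto {1:o}
drop 3:b onto {2:b}
drop 4:c onto {1:o}
drop 5:a onto {3:b}
ground layer = {0:o}
drop-orders for the pieces not yet dropped (sum over which currently-grounded one goes next):
  1 to go: {4} 1  {5} 1
  2 to go: {3,5} 1  {4,5} 2
  3 to go: {2,3,5} 1  {3,4,5} 3
  4 to go: {2,3,4,5} 4
  if 0:o drops first: 4 orders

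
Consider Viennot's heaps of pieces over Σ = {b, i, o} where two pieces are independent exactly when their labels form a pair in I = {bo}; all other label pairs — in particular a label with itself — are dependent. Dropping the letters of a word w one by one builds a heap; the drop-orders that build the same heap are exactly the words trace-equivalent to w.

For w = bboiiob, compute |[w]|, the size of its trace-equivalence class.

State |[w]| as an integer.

6

#0=b has no predecessor
#1=b depends on [0:b]
#2=o has no predecessor
#3=i depends on [1:b, 2:o]
#4=i depends on [3:i]
#5=o depends on [4:i]
#6=b depends on [4:i]
sources: [0:b, 2:o]
N(rest) = Σ N(rest − s) over sources s of rest; N(one piece) = 1:
  size 1 → [5]=1  [6]=1
  size 2 → [5,6]=2
  size 3 → [4,5,6]=2
  size 4 → [3,4,5,6]=2
  size 5 → [1,3,4,5,6]=2  [2,3,4,5,6]=2
  first=0(b) contributes 4
  first=2(o) contributes 2
|[w]| = 6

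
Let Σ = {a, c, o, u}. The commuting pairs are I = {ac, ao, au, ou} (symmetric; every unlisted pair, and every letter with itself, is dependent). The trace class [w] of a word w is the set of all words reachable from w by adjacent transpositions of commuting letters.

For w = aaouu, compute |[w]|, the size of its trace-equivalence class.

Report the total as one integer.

drop 0:a onto floor
drop 1:a onto {0:a}
drop 2:o onto floor
drop 3:u onto floor
drop 4:u onto {3:u}
ground layer = {0:a, 2:o, 3:u}
drop-orders for the pieces not yet dropped (sum over which currently-grounded one goes next):
  1 to go: {1} 1  {2} 1  {4} 1
  2 to go: {0,1} 1  {1,2} 2  {1,4} 2  {2,4} 2  {3,4} 1
  3 to go: {0,1,2} 3  {0,1,4} 3  {1,2,4} 6  {1,3,4} 3  {2,3,4} 3
  if 0:a drops first: 12 orders
  if 2:o drops first: 6 orders
  if 3:u drops first: 12 orders
heap linearizations: 30

30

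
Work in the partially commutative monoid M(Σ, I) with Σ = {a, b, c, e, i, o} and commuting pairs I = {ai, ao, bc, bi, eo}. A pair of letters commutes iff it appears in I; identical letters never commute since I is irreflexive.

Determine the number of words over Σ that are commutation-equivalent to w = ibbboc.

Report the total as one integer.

drop 0:i onto floor
drop 1:b onto floor
drop 2:b onto {1:b}
drop 3:b onto {2:b}
drop 4:o onto {0:i, 3:b}
drop 5:c onto {4:o}
ground layer = {0:i, 1:b}
drop-orders for the pieces not yet dropped (sum over which currently-grounded one goes next):
  1 to go: {5} 1
  2 to go: {4,5} 1
  3 to go: {0,4,5} 1  {3,4,5} 1
  4 to go: {0,3,4,5} 2  {2,3,4,5} 1
  if 0:i drops first: 1 orders
  if 1:b drops first: 3 orders
heap linearizations: 4

4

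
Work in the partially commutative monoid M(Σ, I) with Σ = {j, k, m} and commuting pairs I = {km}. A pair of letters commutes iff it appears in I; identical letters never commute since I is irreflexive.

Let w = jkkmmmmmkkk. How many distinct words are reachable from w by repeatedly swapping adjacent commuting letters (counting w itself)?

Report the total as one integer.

252

#0=j has no predecessor
#1=k depends on [0:j]
#2=k depends on [1:k]
#3=m depends on [0:j]
#4=m depends on [3:m]
#5=m depends on [4:m]
#6=m depends on [5:m]
#7=m depends on [6:m]
#8=k depends on [2:k]
#9=k depends on [8:k]
#10=k depends on [9:k]
sources: [0:j]
N(rest) = Σ N(rest − s) over sources s of rest; N(one piece) = 1:
  size 1 → [7]=1  [10]=1
  size 2 → [6,7]=1  [7,10]=2  [9,10]=1
  size 3 → [5,6,7]=1  [6,7,10]=3  [7,9,10]=3  [8,9,10]=1
  size 4 → [2,8,9,10]=1  [4,5,6,7]=1  [5,6,7,10]=4  [6,7,9,10]=6  [7,8,9,10]=4
  size 5 → [1,2,8,9,10]=1  [2,7,8,9,10]=5  [3,4,5,6,7]=1  [4,5,6,7,10]=5  [5,6,7,9,10]=10  [6,7,8,9,10]=10
  size 6 → [1,2,7,8,9,10]=6  [2,6,7,8,9,10]=15  [3,4,5,6,7,10]=6  [4,5,6,7,9,10]=15  [5,6,7,8,9,10]=20
  size 7 → [1,2,6,7,8,9,10]=21  [2,5,6,7,8,9,10]=35  [3,4,5,6,7,9,10]=21  [4,5,6,7,8,9,10]=35
  size 8 → [1,2,5,6,7,8,9,10]=56  [2,4,5,6,7,8,9,10]=70  [3,4,5,6,7,8,9,10]=56
  size 9 → [1,2,4,5,6,7,8,9,10]=126  [2,3,4,5,6,7,8,9,10]=126
  first=0(j) contributes 252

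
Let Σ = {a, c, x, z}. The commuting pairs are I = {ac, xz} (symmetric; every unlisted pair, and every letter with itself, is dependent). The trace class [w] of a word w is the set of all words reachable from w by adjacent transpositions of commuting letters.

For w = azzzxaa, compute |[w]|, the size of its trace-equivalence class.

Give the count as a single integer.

4

#0=a has no predecessor
#1=z depends on [0:a]
#2=z depends on [1:z]
#3=z depends on [2:z]
#4=x depends on [0:a]
#5=a depends on [3:z, 4:x]
#6=a depends on [5:a]
sources: [0:a]
N(rest) = Σ N(rest − s) over sources s of rest; N(one piece) = 1:
  size 1 → [6]=1
  size 2 → [5,6]=1
  size 3 → [3,5,6]=1  [4,5,6]=1
  size 4 → [2,3,5,6]=1  [3,4,5,6]=2
  size 5 → [1,2,3,5,6]=1  [2,3,4,5,6]=3
  first=0(a) contributes 4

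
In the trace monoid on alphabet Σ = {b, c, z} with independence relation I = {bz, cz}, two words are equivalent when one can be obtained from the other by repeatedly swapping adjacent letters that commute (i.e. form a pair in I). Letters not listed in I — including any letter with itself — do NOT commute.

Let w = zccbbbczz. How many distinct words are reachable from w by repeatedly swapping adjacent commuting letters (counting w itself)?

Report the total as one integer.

84

#0=z has no predecessor
#1=c has no predecessor
#2=c depends on [1:c]
#3=b depends on [2:c]
#4=b depends on [3:b]
#5=b depends on [4:b]
#6=c depends on [5:b]
#7=z depends on [0:z]
#8=z depends on [7:z]
sources: [0:z, 1:c]
N(rest) = Σ N(rest − s) over sources s of rest; N(one piece) = 1:
  size 1 → [6]=1  [8]=1
  size 2 → [5,6]=1  [6,8]=2  [7,8]=1
  size 3 → [0,7,8]=1  [4,5,6]=1  [5,6,8]=3  [6,7,8]=3
  size 4 → [0,6,7,8]=4  [3,4,5,6]=1  [4,5,6,8]=4  [5,6,7,8]=6
  size 5 → [0,5,6,7,8]=10  [2,3,4,5,6]=1  [3,4,5,6,8]=5  [4,5,6,7,8]=10
  size 6 → [0,4,5,6,7,8]=20  [1,2,3,4,5,6]=1  [2,3,4,5,6,8]=6  [3,4,5,6,7,8]=15
  size 7 → [0,3,4,5,6,7,8]=35  [1,2,3,4,5,6,8]=7  [2,3,4,5,6,7,8]=21
  first=0(z) contributes 28
  first=1(c) contributes 56
|[w]| = 84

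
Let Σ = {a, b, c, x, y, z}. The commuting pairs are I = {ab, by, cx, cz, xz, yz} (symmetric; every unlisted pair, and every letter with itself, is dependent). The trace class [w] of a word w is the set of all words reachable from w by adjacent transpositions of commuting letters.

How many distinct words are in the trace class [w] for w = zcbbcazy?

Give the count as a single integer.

piece 0:z — minimal
piece 1:c — minimal
piece 2:b rests on {0:z, 1:c}
piece 3:b rests on {2:b}
piece 4:c rests on {3:b}
piece 5:a rests on {4:c}
piece 6:z rests on {5:a}
piece 7:y rests on {5:a}
minimal pieces: {0:z, 1:c}
ways to finish when only these pieces remain (= sum over removing one remaining piece with nothing left below it):
  1 left: {6}→1  {7}→1
  2 left: {6,7}→2
  3 left: {5,6,7}→2
  4 left: {4,5,6,7}→2
  5 left: {3,4,5,6,7}→2
  6 left: {2,3,4,5,6,7}→2
  placing 0:z first → 2 extensions
  placing 1:c first → 2 extensions
total linear extensions = 4

4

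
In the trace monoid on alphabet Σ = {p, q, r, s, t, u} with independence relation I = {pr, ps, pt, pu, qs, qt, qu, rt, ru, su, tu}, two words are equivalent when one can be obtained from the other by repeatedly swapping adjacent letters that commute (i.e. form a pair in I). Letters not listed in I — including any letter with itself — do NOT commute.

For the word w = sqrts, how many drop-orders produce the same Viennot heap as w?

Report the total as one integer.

5

piece 0:s — minimal
piece 1:q — minimal
piece 2:r rests on {0:s, 1:q}
piece 3:t rests on {0:s}
piece 4:s rests on {2:r, 3:t}
minimal pieces: {0:s, 1:q}
ways to finish when only these pieces remain (= sum over removing one remaining piece with nothing left below it):
  1 left: {4}→1
  2 left: {2,4}→1  {3,4}→1
  3 left: {1,2,4}→1  {2,3,4}→2
  placing 0:s first → 3 extensions
  placing 1:q first → 2 extensions
total linear extensions = 5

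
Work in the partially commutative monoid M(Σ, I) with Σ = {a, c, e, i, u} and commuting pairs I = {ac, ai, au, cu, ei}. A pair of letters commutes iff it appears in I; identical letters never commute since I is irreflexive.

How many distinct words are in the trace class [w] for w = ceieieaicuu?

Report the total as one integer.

285

0(c) covers ∅
1(e) covers 0:c
2(i) covers 0:c
3(e) covers 1:e
4(i) covers 2:i
5(e) covers 3:e
6(a) covers 5:e
7(i) covers 4:i
8(c) covers 5:e, 7:i
9(u) covers 5:e, 7:i
10(u) covers 9:u
floor of heap: 0:c
completions by unplaced set U, small U first (add the entries for U minus each lowest piece of U):
  |U|=1: {6}:1  {8}:1  {10}:1
  |U|=2: {6,8}:2  {6,10}:2  {8,10}:2  {9,10}:1
  |U|=3: {6,8,10}:6  {6,9,10}:3  {8,9,10}:3
  |U|=4: {6,8,9,10}:12  {7,8,9,10}:3
  |U|=5: {4,7,8,9,10}:3  {5,6,8,9,10}:12  {6,7,8,9,10}:15
  |U|=6: {2,4,7,8,9,10}:3  {3,5,6,8,9,10}:12  {4,6,7,8,9,10}:18  {5,6,7,8,9,10}:27
  |U|=7: {1,3,5,6,8,9,10}:12  {2,4,6,7,8,9,10}:21  {3,5,6,7,8,9,10}:39  {4,5,6,7,8,9,10}:45
  |U|=8: {1,3,5,6,7,8,9,10}:51  {2,4,5,6,7,8,9,10}:66  {3,4,5,6,7,8,9,10}:84
  |U|=9: {1,3,4,5,6,7,8,9,10}:135  {2,3,4,5,6,7,8,9,10}:150
  start at 0(c): 285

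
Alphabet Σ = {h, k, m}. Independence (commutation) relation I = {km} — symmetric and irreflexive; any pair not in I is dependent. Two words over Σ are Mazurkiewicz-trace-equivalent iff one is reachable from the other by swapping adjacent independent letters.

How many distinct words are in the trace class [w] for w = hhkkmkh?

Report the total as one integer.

4

0(h) covers ∅
1(h) covers 0:h
2(k) covers 1:h
3(k) covers 2:k
4(m) covers 1:h
5(k) covers 3:k
6(h) covers 4:m, 5:k
floor of heap: 0:h
completions by unplaced set U, small U first (add the entries for U minus each lowest piece of U):
  |U|=1: {6}:1
  |U|=2: {4,6}:1  {5,6}:1
  |U|=3: {3,5,6}:1  {4,5,6}:2
  |U|=4: {2,3,5,6}:1  {3,4,5,6}:3
  |U|=5: {2,3,4,5,6}:4
  start at 0(h): 4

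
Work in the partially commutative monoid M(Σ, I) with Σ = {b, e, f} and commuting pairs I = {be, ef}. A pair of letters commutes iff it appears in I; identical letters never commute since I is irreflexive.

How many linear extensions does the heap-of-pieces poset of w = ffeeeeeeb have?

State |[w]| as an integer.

84

#0=f has no predecessor
#1=f depends on [0:f]
#2=e has no predecessor
#3=e depends on [2:e]
#4=e depends on [3:e]
#5=e depends on [4:e]
#6=e depends on [5:e]
#7=e depends on [6:e]
#8=b depends on [1:f]
sources: [0:f, 2:e]
N(rest) = Σ N(rest − s) over sources s of rest; N(one piece) = 1:
  size 1 → [7]=1  [8]=1
  size 2 → [1,8]=1  [6,7]=1  [7,8]=2
  size 3 → [0,1,8]=1  [1,7,8]=3  [5,6,7]=1  [6,7,8]=3
  size 4 → [0,1,7,8]=4  [1,6,7,8]=6  [4,5,6,7]=1  [5,6,7,8]=4
  size 5 → [0,1,6,7,8]=10  [1,5,6,7,8]=10  [3,4,5,6,7]=1  [4,5,6,7,8]=5
  size 6 → [0,1,5,6,7,8]=20  [1,4,5,6,7,8]=15  [2,3,4,5,6,7]=1  [3,4,5,6,7,8]=6
  size 7 → [0,1,4,5,6,7,8]=35  [1,3,4,5,6,7,8]=21  [2,3,4,5,6,7,8]=7
  first=0(f) contributes 28
  first=2(e) contributes 56
|[w]| = 84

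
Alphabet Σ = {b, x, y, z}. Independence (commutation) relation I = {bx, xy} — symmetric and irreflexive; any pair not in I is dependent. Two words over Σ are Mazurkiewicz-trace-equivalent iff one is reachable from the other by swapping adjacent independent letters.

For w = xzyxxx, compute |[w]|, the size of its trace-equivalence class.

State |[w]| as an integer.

4

#0=x has no predecessor
#1=z depends on [0:x]
#2=y depends on [1:z]
#3=x depends on [1:z]
#4=x depends on [3:x]
#5=x depends on [4:x]
sources: [0:x]
N(rest) = Σ N(rest − s) over sources s of rest; N(one piece) = 1:
  size 1 → [2]=1  [5]=1
  size 2 → [2,5]=2  [4,5]=1
  size 3 → [2,4,5]=3  [3,4,5]=1
  size 4 → [2,3,4,5]=4
  first=0(x) contributes 4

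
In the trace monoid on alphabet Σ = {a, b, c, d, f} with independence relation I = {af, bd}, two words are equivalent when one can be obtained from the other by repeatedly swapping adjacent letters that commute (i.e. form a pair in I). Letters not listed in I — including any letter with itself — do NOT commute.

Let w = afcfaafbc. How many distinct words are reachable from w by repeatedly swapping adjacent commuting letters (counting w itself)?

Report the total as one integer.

12

piece 0:a — minimal
piece 1:f — minimal
piece 2:c rests on {0:a, 1:f}
piece 3:f rests on {2:c}
piece 4:a rests on {2:c}
piece 5:a rests on {4:a}
piece 6:f rests on {3:f}
piece 7:b rests on {5:a, 6:f}
piece 8:c rests on {7:b}
minimal pieces: {0:a, 1:f}
ways to finish when only these pieces remain (= sum over removing one remaining piece with nothing left below it):
  1 left: {8}→1
  2 left: {7,8}→1
  3 left: {5,7,8}→1  {6,7,8}→1
  4 left: {3,6,7,8}→1  {4,5,7,8}→1  {5,6,7,8}→2
  5 left: {3,5,6,7,8}→3  {4,5,6,7,8}→3
  6 left: {3,4,5,6,7,8}→6
  7 left: {2,3,4,5,6,7,8}→6
  placing 0:a first → 6 extensions
  placing 1:f first → 6 extensions
total linear extensions = 12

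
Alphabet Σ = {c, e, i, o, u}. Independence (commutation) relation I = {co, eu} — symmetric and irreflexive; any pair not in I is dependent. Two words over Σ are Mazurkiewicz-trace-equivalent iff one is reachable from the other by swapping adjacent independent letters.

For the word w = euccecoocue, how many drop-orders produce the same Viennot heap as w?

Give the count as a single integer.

drop 0:e onto floor
drop 1:u onto floor
drop 2:c onto {0:e, 1:u}
drop 3:c onto {2:c}
drop 4:e onto {3:c}
drop 5:c onto {4:e}
drop 6:o onto {4:e}
drop 7:o onto {6:o}
drop 8:c onto {5:c}
drop 9:u onto {7:o, 8:c}
drop 10:e onto {7:o, 8:c}
ground layer = {0:e, 1:u}
drop-orders for the pieces not yet dropped (sum over which currently-grounded one goes next):
  1 to go: {9} 1  {10} 1
  2 to go: {9,10} 2
  3 to go: {7,9,10} 2  {8,9,10} 2
  4 to go: {5,8,9,10} 2  {6,7,9,10} 2  {7,8,9,10} 4
  5 to go: {5,7,8,9,10} 6  {6,7,8,9,10} 6
  6 to go: {5,6,7,8,9,10} 12
  7 to go: {4,5,6,7,8,9,10} 12
  8 to go: {3,4,5,6,7,8,9,10} 12
  9 to go: {2,3,4,5,6,7,8,9,10} 12
  if 0:e drops first: 12 orders
  if 1:u drops first: 12 orders
heap linearizations: 24

24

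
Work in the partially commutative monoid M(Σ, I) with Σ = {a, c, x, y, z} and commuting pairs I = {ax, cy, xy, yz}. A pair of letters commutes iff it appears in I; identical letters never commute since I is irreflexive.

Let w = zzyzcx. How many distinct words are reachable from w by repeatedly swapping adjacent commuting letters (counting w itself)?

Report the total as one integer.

6

#0=z has no predecessor
#1=z depends on [0:z]
#2=y has no predecessor
#3=z depends on [1:z]
#4=c depends on [3:z]
#5=x depends on [4:c]
sources: [0:z, 2:y]
N(rest) = Σ N(rest − s) over sources s of rest; N(one piece) = 1:
  size 1 → [2]=1  [5]=1
  size 2 → [2,5]=2  [4,5]=1
  size 3 → [2,4,5]=3  [3,4,5]=1
  size 4 → [1,3,4,5]=1  [2,3,4,5]=4
  first=0(z) contributes 5
  first=2(y) contributes 1
|[w]| = 6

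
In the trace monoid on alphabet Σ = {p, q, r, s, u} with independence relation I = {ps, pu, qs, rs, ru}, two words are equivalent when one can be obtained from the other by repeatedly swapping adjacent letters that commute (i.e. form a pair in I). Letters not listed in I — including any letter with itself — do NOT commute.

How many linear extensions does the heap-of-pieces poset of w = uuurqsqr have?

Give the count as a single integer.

0(u) covers ∅
1(u) covers 0:u
2(u) covers 1:u
3(r) covers ∅
4(q) covers 2:u, 3:r
5(s) covers 2:u
6(q) covers 4:q
7(r) covers 6:q
floor of heap: 0:u, 3:r
completions by unplaced set U, small U first (add the entries for U minus each lowest piece of U):
  |U|=1: {5}:1  {7}:1
  |U|=2: {5,7}:2  {6,7}:1
  |U|=3: {4,6,7}:1  {5,6,7}:3
  |U|=4: {3,4,6,7}:1  {4,5,6,7}:4
  |U|=5: {2,4,5,6,7}:4  {3,4,5,6,7}:5
  |U|=6: {1,2,4,5,6,7}:4  {2,3,4,5,6,7}:9
  start at 0(u): 13
  start at 3(r): 4
sum over floor = 17

17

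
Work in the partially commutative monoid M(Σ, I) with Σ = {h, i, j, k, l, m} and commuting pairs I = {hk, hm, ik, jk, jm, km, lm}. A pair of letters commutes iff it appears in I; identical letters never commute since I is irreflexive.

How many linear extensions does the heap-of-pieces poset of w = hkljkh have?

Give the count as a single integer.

#0=h has no predecessor
#1=k has no predecessor
#2=l depends on [0:h, 1:k]
#3=j depends on [2:l]
#4=k depends on [2:l]
#5=h depends on [3:j]
sources: [0:h, 1:k]
N(rest) = Σ N(rest − s) over sources s of rest; N(one piece) = 1:
  size 1 → [4]=1  [5]=1
  size 2 → [3,5]=1  [4,5]=2
  size 3 → [3,4,5]=3
  size 4 → [2,3,4,5]=3
  first=0(h) contributes 3
  first=1(k) contributes 3
|[w]| = 6

6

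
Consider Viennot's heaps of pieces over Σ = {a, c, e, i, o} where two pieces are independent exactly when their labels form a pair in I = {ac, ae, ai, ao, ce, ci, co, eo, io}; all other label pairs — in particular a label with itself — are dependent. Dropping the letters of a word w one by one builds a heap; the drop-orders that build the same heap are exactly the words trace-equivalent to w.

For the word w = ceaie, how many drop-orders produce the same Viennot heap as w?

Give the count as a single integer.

20

piece 0:c — minimal
piece 1:e — minimal
piece 2:a — minimal
piece 3:i rests on {1:e}
piece 4:e rests on {3:i}
minimal pieces: {0:c, 1:e, 2:a}
ways to finish when only these pieces remain (= sum over removing one remaining piece with nothing left below it):
  1 left: {0}→1  {2}→1  {4}→1
  2 left: {0,2}→2  {0,4}→2  {2,4}→2  {3,4}→1
  3 left: {0,2,4}→6  {0,3,4}→3  {1,3,4}→1  {2,3,4}→3
  placing 0:c first → 4 extensions
  placing 1:e first → 12 extensions
  placing 2:a first → 4 extensions
total linear extensions = 20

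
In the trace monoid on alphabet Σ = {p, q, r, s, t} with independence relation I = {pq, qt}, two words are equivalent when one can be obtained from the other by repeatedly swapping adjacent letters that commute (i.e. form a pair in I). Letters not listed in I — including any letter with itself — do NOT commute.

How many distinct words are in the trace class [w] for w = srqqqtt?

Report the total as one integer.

10

#0=s has no predecessor
#1=r depends on [0:s]
#2=q depends on [1:r]
#3=q depends on [2:q]
#4=q depends on [3:q]
#5=t depends on [1:r]
#6=t depends on [5:t]
sources: [0:s]
N(rest) = Σ N(rest − s) over sources s of rest; N(one piece) = 1:
  size 1 → [4]=1  [6]=1
  size 2 → [3,4]=1  [4,6]=2  [5,6]=1
  size 3 → [2,3,4]=1  [3,4,6]=3  [4,5,6]=3
  size 4 → [2,3,4,6]=4  [3,4,5,6]=6
  size 5 → [2,3,4,5,6]=10
  first=0(s) contributes 10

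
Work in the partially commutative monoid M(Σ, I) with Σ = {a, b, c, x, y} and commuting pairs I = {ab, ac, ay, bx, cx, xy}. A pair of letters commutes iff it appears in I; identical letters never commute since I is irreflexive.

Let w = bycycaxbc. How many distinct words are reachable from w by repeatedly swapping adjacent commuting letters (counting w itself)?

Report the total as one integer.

#0=b has no predecessor
#1=y depends on [0:b]
#2=c depends on [1:y]
#3=y depends on [2:c]
#4=c depends on [3:y]
#5=a has no predecessor
#6=x depends on [5:a]
#7=b depends on [4:c]
#8=c depends on [7:b]
sources: [0:b, 5:a]
N(rest) = Σ N(rest − s) over sources s of rest; N(one piece) = 1:
  size 1 → [6]=1  [8]=1
  size 2 → [5,6]=1  [6,8]=2  [7,8]=1
  size 3 → [4,7,8]=1  [5,6,8]=3  [6,7,8]=3
  size 4 → [3,4,7,8]=1  [4,6,7,8]=4  [5,6,7,8]=6
  size 5 → [2,3,4,7,8]=1  [3,4,6,7,8]=5  [4,5,6,7,8]=10
  size 6 → [1,2,3,4,7,8]=1  [2,3,4,6,7,8]=6  [3,4,5,6,7,8]=15
  size 7 → [0,1,2,3,4,7,8]=1  [1,2,3,4,6,7,8]=7  [2,3,4,5,6,7,8]=21
  first=0(b) contributes 28
  first=5(a) contributes 8
|[w]| = 36

36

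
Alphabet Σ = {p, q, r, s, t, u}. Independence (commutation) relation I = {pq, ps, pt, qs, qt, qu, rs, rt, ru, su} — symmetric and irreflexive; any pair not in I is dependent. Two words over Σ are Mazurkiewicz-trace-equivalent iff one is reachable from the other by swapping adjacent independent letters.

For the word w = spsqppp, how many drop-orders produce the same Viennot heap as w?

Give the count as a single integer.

105

drop 0:s onto floor
drop 1:p onto floor
drop 2:s onto {0:s}
drop 3:q onto floor
drop 4:p onto {1:p}
drop 5:p onto {4:p}
drop 6:p onto {5:p}
ground layer = {0:s, 1:p, 3:q}
drop-orders for the pieces not yet dropped (sum over which currently-grounded one goes next):
  1 to go: {2} 1  {3} 1  {6} 1
  2 to go: {0,2} 1  {2,3} 2  {2,6} 2  {3,6} 2  {5,6} 1
  3 to go: {0,2,3} 3  {0,2,6} 3  {2,3,6} 6  {2,5,6} 3  {3,5,6} 3  {4,5,6} 1
  4 to go: {0,2,3,6} 12  {0,2,5,6} 6  {1,4,5,6} 1  {2,3,5,6} 12  {2,4,5,6} 4  {3,4,5,6} 4
  5 to go: {0,2,3,5,6} 30  {0,2,4,5,6} 10  {1,2,4,5,6} 5  {1,3,4,5,6} 5  {2,3,4,5,6} 20
  if 0:s drops first: 30 orders
  if 1:p drops first: 60 orders
  if 3:q drops first: 15 orders
heap linearizations: 105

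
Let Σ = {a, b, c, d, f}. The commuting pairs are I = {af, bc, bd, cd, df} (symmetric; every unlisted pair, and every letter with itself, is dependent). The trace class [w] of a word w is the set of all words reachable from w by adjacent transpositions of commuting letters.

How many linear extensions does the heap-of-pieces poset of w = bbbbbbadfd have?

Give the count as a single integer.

4

#0=b has no predecessor
#1=b depends on [0:b]
#2=b depends on [1:b]
#3=b depends on [2:b]
#4=b depends on [3:b]
#5=b depends on [4:b]
#6=a depends on [5:b]
#7=d depends on [6:a]
#8=f depends on [5:b]
#9=d depends on [7:d]
sources: [0:b]
N(rest) = Σ N(rest − s) over sources s of rest; N(one piece) = 1:
  size 1 → [8]=1  [9]=1
  size 2 → [7,9]=1  [8,9]=2
  size 3 → [6,7,9]=1  [7,8,9]=3
  size 4 → [6,7,8,9]=4
  size 5 → [5,6,7,8,9]=4
  size 6 → [4,5,6,7,8,9]=4
  size 7 → [3,4,5,6,7,8,9]=4
  size 8 → [2,3,4,5,6,7,8,9]=4
  first=0(b) contributes 4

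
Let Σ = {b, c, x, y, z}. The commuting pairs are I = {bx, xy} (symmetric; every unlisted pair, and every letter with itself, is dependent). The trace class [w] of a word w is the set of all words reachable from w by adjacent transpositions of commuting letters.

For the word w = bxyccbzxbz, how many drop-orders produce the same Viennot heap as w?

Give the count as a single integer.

0(b) covers ∅
1(x) covers ∅
2(y) covers 0:b
3(c) covers 1:x, 2:y
4(c) covers 3:c
5(b) covers 4:c
6(z) covers 5:b
7(x) covers 6:z
8(b) covers 6:z
9(z) covers 7:x, 8:b
floor of heap: 0:b, 1:x
completions by unplaced set U, small U first (add the entries for U minus each lowest piece of U):
  |U|=1: {9}:1
  |U|=2: {7,9}:1  {8,9}:1
  |U|=3: {7,8,9}:2
  |U|=4: {6,7,8,9}:2
  |U|=5: {5,6,7,8,9}:2
  |U|=6: {4,5,6,7,8,9}:2
  |U|=7: {3,4,5,6,7,8,9}:2
  |U|=8: {1,3,4,5,6,7,8,9}:2  {2,3,4,5,6,7,8,9}:2
  start at 0(b): 4
  start at 1(x): 2
sum over floor = 6

6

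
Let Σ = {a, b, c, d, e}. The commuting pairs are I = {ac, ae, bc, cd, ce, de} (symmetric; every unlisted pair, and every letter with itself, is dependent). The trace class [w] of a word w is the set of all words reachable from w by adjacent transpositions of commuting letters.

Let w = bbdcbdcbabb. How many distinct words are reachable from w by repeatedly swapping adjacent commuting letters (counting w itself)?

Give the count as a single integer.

55

drop 0:b onto floor
drop 1:b onto {0:b}
drop 2:d onto {1:b}
drop 3:c onto floor
drop 4:b onto {2:d}
drop 5:d onto {4:b}
drop 6:c onto {3:c}
drop 7:b onto {5:d}
drop 8:a onto {7:b}
drop 9:b onto {8:a}
drop 10:b onto {9:b}
ground layer = {0:b, 3:c}
drop-orders for the pieces not yet dropped (sum over which currently-grounded one goes next):
  1 to go: {6} 1  {10} 1
  2 to go: {3,6} 1  {6,10} 2  {9,10} 1
  3 to go: {3,6,10} 3  {6,9,10} 3  {8,9,10} 1
  4 to go: {3,6,9,10} 6  {6,8,9,10} 4  {7,8,9,10} 1
  5 to go: {3,6,8,9,10} 10  {5,7,8,9,10} 1  {6,7,8,9,10} 5
  6 to go: {3,6,7,8,9,10} 15  {4,5,7,8,9,10} 1  {5,6,7,8,9,10} 6
  7 to go: {2,4,5,7,8,9,10} 1  {3,5,6,7,8,9,10} 21  {4,5,6,7,8,9,10} 7
  8 to go: {1,2,4,5,7,8,9,10} 1  {2,4,5,6,7,8,9,10} 8  {3,4,5,6,7,8,9,10} 28
  9 to go: {0,1,2,4,5,7,8,9,10} 1  {1,2,4,5,6,7,8,9,10} 9  {2,3,4,5,6,7,8,9,10} 36
  if 0:b drops first: 45 orders
  if 3:c drops first: 10 orders
heap linearizations: 55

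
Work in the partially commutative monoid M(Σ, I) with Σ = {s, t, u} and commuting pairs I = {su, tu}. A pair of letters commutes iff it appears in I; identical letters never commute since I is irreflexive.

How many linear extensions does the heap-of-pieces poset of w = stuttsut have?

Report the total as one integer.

drop 0:s onto floor
drop 1:t onto {0:s}
drop 2:u onto floor
drop 3:t onto {1:t}
drop 4:t onto {3:t}
drop 5:s onto {4:t}
drop 6:u onto {2:u}
drop 7:t onto {5:s}
ground layer = {0:s, 2:u}
drop-orders for the pieces not yet dropped (sum over which currently-grounded one goes next):
  1 to go: {6} 1  {7} 1
  2 to go: {2,6} 1  {5,7} 1  {6,7} 2
  3 to go: {2,6,7} 3  {4,5,7} 1  {5,6,7} 3
  4 to go: {2,5,6,7} 6  {3,4,5,7} 1  {4,5,6,7} 4
  5 to go: {1,3,4,5,7} 1  {2,4,5,6,7} 10  {3,4,5,6,7} 5
  6 to go: {0,1,3,4,5,7} 1  {1,3,4,5,6,7} 6  {2,3,4,5,6,7} 15
  if 0:s drops first: 21 orders
  if 2:u drops first: 7 orders
heap linearizations: 28

28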